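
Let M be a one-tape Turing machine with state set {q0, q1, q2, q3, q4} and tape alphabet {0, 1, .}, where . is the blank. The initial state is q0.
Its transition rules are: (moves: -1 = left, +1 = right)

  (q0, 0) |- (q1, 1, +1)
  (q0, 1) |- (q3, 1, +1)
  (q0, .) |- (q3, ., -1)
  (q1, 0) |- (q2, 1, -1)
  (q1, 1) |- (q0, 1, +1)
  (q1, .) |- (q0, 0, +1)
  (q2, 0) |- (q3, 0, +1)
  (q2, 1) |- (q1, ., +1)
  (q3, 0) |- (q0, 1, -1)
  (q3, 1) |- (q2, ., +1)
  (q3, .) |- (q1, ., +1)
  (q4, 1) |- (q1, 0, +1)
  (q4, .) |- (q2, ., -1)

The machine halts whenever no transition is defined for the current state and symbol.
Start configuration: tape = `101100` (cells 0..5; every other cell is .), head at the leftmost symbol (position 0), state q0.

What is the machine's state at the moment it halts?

q2

q0 | [1]01100.   read 1 → write 1, move +1, go to q3
q3 | 1[0]1100.   read 0 → write 1, move -1, go to q0
q0 | [1]11100.   read 1 → write 1, move +1, go to q3
q3 | 1[1]1100.   read 1 → write ., move +1, go to q2
q2 | 1.[1]100.   read 1 → write ., move +1, go to q1
q1 | 1..[1]00.   read 1 → write 1, move +1, go to q0
q0 | 1..1[0]0.   read 0 → write 1, move +1, go to q1
q1 | 1..11[0].   read 0 → write 1, move -1, go to q2
q2 | 1..1[1]1.   read 1 → write ., move +1, go to q1
q1 | 1..1.[1].   read 1 → write 1, move +1, go to q0
q0 | 1..1.1[.]   read . → write ., move -1, go to q3
q3 | 1..1.[1].   read 1 → write ., move +1, go to q2
q2 | 1..1..[.]
No transition is defined for (q2, .); M halts in state q2.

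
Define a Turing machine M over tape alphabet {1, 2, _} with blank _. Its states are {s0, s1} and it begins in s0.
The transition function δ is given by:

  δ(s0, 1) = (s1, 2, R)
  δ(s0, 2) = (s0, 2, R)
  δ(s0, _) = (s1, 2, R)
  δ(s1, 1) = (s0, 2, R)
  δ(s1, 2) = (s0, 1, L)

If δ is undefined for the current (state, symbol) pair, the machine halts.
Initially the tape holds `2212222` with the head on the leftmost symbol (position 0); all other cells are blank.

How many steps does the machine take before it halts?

15

s0 | [2]212222_   read 2 → write 2, move R, go to s0
s0 | 2[2]12222_   read 2 → write 2, move R, go to s0
s0 | 22[1]2222_   read 1 → write 2, move R, go to s1
s1 | 222[2]222_   read 2 → write 1, move L, go to s0
s0 | 22[2]1222_   read 2 → write 2, move R, go to s0
s0 | 222[1]222_   read 1 → write 2, move R, go to s1
s1 | 2222[2]22_   read 2 → write 1, move L, go to s0
s0 | 222[2]122_   read 2 → write 2, move R, go to s0
s0 | 2222[1]22_   read 1 → write 2, move R, go to s1
s1 | 22222[2]2_   read 2 → write 1, move L, go to s0
s0 | 2222[2]12_   read 2 → write 2, move R, go to s0
s0 | 22222[1]2_   read 1 → write 2, move R, go to s1
s1 | 222222[2]_   read 2 → write 1, move L, go to s0
s0 | 22222[2]1_   read 2 → write 2, move R, go to s0
s0 | 222222[1]_   read 1 → write 2, move R, go to s1
s1 | 2222222[_]
M halts after 15 transitions.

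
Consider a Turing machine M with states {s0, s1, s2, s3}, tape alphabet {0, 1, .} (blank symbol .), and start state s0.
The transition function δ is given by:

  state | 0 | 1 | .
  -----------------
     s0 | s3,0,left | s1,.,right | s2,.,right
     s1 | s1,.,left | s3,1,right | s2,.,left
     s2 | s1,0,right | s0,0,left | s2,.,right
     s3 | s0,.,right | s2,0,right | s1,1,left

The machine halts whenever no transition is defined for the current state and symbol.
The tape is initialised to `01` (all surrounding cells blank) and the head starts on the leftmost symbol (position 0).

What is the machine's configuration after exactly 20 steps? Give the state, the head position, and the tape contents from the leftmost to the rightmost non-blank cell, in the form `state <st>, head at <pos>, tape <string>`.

state s1, head at 2, tape 0

state=s0 head=0 tape=...[0]1.   (s0,0)→(s3,0,left)
state=s3 head=-1 tape=..[.]01.   (s3,.)→(s1,1,left)
state=s1 head=-2 tape=.[.]101.   (s1,.)→(s2,.,left)
state=s2 head=-3 tape=[.].101.   (s2,.)→(s2,.,right)
state=s2 head=-2 tape=.[.]101.   (s2,.)→(s2,.,right)
state=s2 head=-1 tape=..[1]01.   (s2,1)→(s0,0,left)
state=s0 head=-2 tape=.[.]001.   (s0,.)→(s2,.,right)
state=s2 head=-1 tape=..[0]01.   (s2,0)→(s1,0,right)
state=s1 head=0 tape=..0[0]1.   (s1,0)→(s1,.,left)
state=s1 head=-1 tape=..[0].1.   (s1,0)→(s1,.,left)
state=s1 head=-2 tape=.[.]..1.   (s1,.)→(s2,.,left)
state=s2 head=-3 tape=[.]...1.   (s2,.)→(s2,.,right)
state=s2 head=-2 tape=.[.]..1.   (s2,.)→(s2,.,right)
state=s2 head=-1 tape=..[.].1.   (s2,.)→(s2,.,right)
state=s2 head=0 tape=...[.]1.   (s2,.)→(s2,.,right)
state=s2 head=1 tape=....[1].   (s2,1)→(s0,0,left)
state=s0 head=0 tape=...[.]0.   (s0,.)→(s2,.,right)
state=s2 head=1 tape=....[0].   (s2,0)→(s1,0,right)
state=s1 head=2 tape=....0[.]   (s1,.)→(s2,.,left)
state=s2 head=1 tape=....[0].   (s2,0)→(s1,0,right)
state=s1 head=2 tape=....0[.]
After 20 steps: state s1, head at 2, tape 0.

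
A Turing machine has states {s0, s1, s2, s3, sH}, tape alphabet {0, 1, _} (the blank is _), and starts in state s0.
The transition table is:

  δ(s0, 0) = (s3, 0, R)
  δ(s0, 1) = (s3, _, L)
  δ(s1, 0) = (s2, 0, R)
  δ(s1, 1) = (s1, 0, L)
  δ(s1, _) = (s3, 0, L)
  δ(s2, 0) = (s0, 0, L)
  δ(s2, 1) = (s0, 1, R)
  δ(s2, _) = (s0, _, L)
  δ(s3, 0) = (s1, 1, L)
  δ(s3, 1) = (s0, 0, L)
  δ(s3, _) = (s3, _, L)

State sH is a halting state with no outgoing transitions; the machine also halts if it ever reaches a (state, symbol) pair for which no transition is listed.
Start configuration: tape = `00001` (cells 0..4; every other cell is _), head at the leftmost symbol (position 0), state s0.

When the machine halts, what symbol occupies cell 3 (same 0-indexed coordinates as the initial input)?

1

s0 | [0]0001   read 0 → write 0, move R, go to s3
s3 | 0[0]001   read 0 → write 1, move L, go to s1
s1 | [0]1001   read 0 → write 0, move R, go to s2
s2 | 0[1]001   read 1 → write 1, move R, go to s0
s0 | 01[0]01   read 0 → write 0, move R, go to s3
s3 | 010[0]1   read 0 → write 1, move L, go to s1
s1 | 01[0]11   read 0 → write 0, move R, go to s2
s2 | 010[1]1   read 1 → write 1, move R, go to s0
s0 | 0101[1]   read 1 → write _, move L, go to s3
s3 | 010[1]_   read 1 → write 0, move L, go to s0
s0 | 01[0]0_   read 0 → write 0, move R, go to s3
s3 | 010[0]_   read 0 → write 1, move L, go to s1
s1 | 01[0]1_   read 0 → write 0, move R, go to s2
s2 | 010[1]_   read 1 → write 1, move R, go to s0
s0 | 0101[_]
Cell 3 holds 1 when M halts.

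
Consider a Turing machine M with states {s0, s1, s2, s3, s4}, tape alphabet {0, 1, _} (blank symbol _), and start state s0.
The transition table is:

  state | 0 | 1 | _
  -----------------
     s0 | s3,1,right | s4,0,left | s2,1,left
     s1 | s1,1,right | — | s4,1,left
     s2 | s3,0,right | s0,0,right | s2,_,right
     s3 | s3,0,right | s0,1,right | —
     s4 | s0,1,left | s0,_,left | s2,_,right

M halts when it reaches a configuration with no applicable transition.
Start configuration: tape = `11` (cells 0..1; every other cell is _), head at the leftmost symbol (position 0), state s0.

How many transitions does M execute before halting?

11

s0 | _[1]1__   read 1 → write 0, move left, go to s4
s4 | [_]01__   read _ → write _, move right, go to s2
s2 | _[0]1__   read 0 → write 0, move right, go to s3
s3 | _0[1]__   read 1 → write 1, move right, go to s0
s0 | _01[_]_   read _ → write 1, move left, go to s2
s2 | _0[1]1_   read 1 → write 0, move right, go to s0
s0 | _00[1]_   read 1 → write 0, move left, go to s4
s4 | _0[0]0_   read 0 → write 1, move left, go to s0
s0 | _[0]10_   read 0 → write 1, move right, go to s3
s3 | _1[1]0_   read 1 → write 1, move right, go to s0
s0 | _11[0]_   read 0 → write 1, move right, go to s3
s3 | _111[_]
M halts after 11 transitions.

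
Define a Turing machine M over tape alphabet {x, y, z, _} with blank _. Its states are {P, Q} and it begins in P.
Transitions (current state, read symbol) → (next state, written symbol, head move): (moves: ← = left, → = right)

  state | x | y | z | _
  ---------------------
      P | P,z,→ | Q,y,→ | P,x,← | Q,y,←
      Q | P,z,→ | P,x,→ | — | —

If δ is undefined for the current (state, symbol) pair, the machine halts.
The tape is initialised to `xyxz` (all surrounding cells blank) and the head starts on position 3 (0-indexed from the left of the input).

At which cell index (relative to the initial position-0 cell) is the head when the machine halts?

state=P head=3 tape=xyx[z]_   (P,z)→(P,x,←)
state=P head=2 tape=xy[x]x_   (P,x)→(P,z,→)
state=P head=3 tape=xyz[x]_   (P,x)→(P,z,→)
state=P head=4 tape=xyzz[_]   (P,_)→(Q,y,←)
state=Q head=3 tape=xyz[z]y
At halt the head is at cell 3.

3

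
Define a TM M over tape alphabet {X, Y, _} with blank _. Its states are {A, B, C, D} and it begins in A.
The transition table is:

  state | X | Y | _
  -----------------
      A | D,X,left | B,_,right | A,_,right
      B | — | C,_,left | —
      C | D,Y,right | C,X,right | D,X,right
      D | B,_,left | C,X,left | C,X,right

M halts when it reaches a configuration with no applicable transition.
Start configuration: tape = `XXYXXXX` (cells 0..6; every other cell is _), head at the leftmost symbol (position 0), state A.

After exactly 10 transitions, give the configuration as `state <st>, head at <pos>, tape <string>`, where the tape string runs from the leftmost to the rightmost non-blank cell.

state D, head at 2, tape YXYXXXXX

state=A head=0 tape=_[X]XYXXXX   (A,X)→(D,X,left)
state=D head=-1 tape=[_]XXYXXXX   (D,_)→(C,X,right)
state=C head=0 tape=X[X]XYXXXX   (C,X)→(D,Y,right)
state=D head=1 tape=XY[X]YXXXX   (D,X)→(B,_,left)
state=B head=0 tape=X[Y]_YXXXX   (B,Y)→(C,_,left)
state=C head=-1 tape=[X]__YXXXX   (C,X)→(D,Y,right)
state=D head=0 tape=Y[_]_YXXXX   (D,_)→(C,X,right)
state=C head=1 tape=YX[_]YXXXX   (C,_)→(D,X,right)
state=D head=2 tape=YXX[Y]XXXX   (D,Y)→(C,X,left)
state=C head=1 tape=YX[X]XXXXX   (C,X)→(D,Y,right)
state=D head=2 tape=YXY[X]XXXX
After 10 steps: state D, head at 2, tape YXYXXXXX.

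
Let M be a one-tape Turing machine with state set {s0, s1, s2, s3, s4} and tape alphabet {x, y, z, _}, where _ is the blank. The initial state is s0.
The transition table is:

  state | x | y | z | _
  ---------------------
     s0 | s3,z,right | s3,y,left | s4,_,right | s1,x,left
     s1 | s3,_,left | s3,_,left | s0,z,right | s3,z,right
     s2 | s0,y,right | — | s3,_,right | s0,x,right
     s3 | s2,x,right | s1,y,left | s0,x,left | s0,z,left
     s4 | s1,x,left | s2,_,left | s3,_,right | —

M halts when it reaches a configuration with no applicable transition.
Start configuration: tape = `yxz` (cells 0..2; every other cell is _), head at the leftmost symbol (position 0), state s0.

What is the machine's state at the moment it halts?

state=s0 head=0 tape=___[y]xz   (s0,y)→(s3,y,left)
state=s3 head=-1 tape=__[_]yxz   (s3,_)→(s0,z,left)
state=s0 head=-2 tape=_[_]zyxz   (s0,_)→(s1,x,left)
state=s1 head=-3 tape=[_]xzyxz   (s1,_)→(s3,z,right)
state=s3 head=-2 tape=z[x]zyxz   (s3,x)→(s2,x,right)
state=s2 head=-1 tape=zx[z]yxz   (s2,z)→(s3,_,right)
state=s3 head=0 tape=zx_[y]xz   (s3,y)→(s1,y,left)
state=s1 head=-1 tape=zx[_]yxz   (s1,_)→(s3,z,right)
state=s3 head=0 tape=zxz[y]xz   (s3,y)→(s1,y,left)
state=s1 head=-1 tape=zx[z]yxz   (s1,z)→(s0,z,right)
state=s0 head=0 tape=zxz[y]xz   (s0,y)→(s3,y,left)
state=s3 head=-1 tape=zx[z]yxz   (s3,z)→(s0,x,left)
state=s0 head=-2 tape=z[x]xyxz   (s0,x)→(s3,z,right)
state=s3 head=-1 tape=zz[x]yxz   (s3,x)→(s2,x,right)
state=s2 head=0 tape=zzx[y]xz
No transition is defined for (s2, y); M halts in state s2.

s2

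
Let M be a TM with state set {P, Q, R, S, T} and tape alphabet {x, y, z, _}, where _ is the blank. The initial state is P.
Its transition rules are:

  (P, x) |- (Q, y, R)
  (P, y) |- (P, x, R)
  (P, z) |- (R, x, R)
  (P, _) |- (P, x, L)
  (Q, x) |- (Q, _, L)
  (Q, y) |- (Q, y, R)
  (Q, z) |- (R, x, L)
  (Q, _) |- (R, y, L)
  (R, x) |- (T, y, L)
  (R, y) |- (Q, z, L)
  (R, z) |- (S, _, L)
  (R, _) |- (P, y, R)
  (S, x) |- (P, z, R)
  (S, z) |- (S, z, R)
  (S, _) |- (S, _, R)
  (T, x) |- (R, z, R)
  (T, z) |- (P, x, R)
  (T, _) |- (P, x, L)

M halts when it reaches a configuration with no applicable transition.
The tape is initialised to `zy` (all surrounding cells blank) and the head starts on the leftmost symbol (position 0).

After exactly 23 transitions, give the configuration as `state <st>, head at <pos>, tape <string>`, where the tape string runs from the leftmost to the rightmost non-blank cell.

state R, head at -3, tape yxxzyz

P | ____[z]y   read z → write x, move R, go to R
R | ____x[y]   read y → write z, move L, go to Q
Q | ____[x]z   read x → write _, move L, go to Q
Q | ___[_]_z   read _ → write y, move L, go to R
R | __[_]y_z   read _ → write y, move R, go to P
P | __y[y]_z   read y → write x, move R, go to P
P | __yx[_]z   read _ → write x, move L, go to P
P | __y[x]xz   read x → write y, move R, go to Q
Q | __yy[x]z   read x → write _, move L, go to Q
Q | __y[y]_z   read y → write y, move R, go to Q
Q | __yy[_]z   read _ → write y, move L, go to R
R | __y[y]yz   read y → write z, move L, go to Q
Q | __[y]zyz   read y → write y, move R, go to Q
Q | __y[z]yz   read z → write x, move L, go to R
R | __[y]xyz   read y → write z, move L, go to Q
Q | _[_]zxyz   read _ → write y, move L, go to R
R | [_]yzxyz   read _ → write y, move R, go to P
P | y[y]zxyz   read y → write x, move R, go to P
P | yx[z]xyz   read z → write x, move R, go to R
R | yxx[x]yz   read x → write y, move L, go to T
T | yx[x]yyz   read x → write z, move R, go to R
R | yxz[y]yz   read y → write z, move L, go to Q
Q | yx[z]zyz   read z → write x, move L, go to R
R | y[x]xzyz
After 23 steps: state R, head at -3, tape yxxzyz.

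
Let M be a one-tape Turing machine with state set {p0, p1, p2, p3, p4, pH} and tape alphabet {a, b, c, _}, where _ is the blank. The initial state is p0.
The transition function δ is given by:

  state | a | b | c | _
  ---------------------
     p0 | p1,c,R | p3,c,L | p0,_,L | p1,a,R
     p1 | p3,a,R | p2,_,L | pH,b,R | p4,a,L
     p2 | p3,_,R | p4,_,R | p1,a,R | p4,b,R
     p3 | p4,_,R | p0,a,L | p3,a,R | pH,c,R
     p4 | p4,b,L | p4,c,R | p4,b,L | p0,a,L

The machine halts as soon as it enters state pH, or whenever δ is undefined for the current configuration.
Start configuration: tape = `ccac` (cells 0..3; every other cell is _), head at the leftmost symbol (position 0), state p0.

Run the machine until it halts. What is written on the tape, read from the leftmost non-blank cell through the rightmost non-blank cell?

p0 | ___[c]cac__   read c → write _, move L, go to p0
p0 | __[_]_cac__   read _ → write a, move R, go to p1
p1 | __a[_]cac__   read _ → write a, move L, go to p4
p4 | __[a]acac__   read a → write b, move L, go to p4
p4 | _[_]bacac__   read _ → write a, move L, go to p0
p0 | [_]abacac__   read _ → write a, move R, go to p1
p1 | a[a]bacac__   read a → write a, move R, go to p3
p3 | aa[b]acac__   read b → write a, move L, go to p0
p0 | a[a]aacac__   read a → write c, move R, go to p1
p1 | ac[a]acac__   read a → write a, move R, go to p3
p3 | aca[a]cac__   read a → write _, move R, go to p4
p4 | aca_[c]ac__   read c → write b, move L, go to p4
p4 | aca[_]bac__   read _ → write a, move L, go to p0
p0 | ac[a]abac__   read a → write c, move R, go to p1
p1 | acc[a]bac__   read a → write a, move R, go to p3
p3 | acca[b]ac__   read b → write a, move L, go to p0
p0 | acc[a]aac__   read a → write c, move R, go to p1
p1 | accc[a]ac__   read a → write a, move R, go to p3
p3 | accca[a]c__   read a → write _, move R, go to p4
p4 | accca_[c]__   read c → write b, move L, go to p4
p4 | accca[_]b__   read _ → write a, move L, go to p0
p0 | accc[a]ab__   read a → write c, move R, go to p1
p1 | acccc[a]b__   read a → write a, move R, go to p3
p3 | acccca[b]__   read b → write a, move L, go to p0
p0 | acccc[a]a__   read a → write c, move R, go to p1
p1 | accccc[a]__   read a → write a, move R, go to p3
p3 | accccca[_]_   read _ → write c, move R, go to pH
pH | acccccac[_]
The non-blank tape span at halt is acccccac.

acccccac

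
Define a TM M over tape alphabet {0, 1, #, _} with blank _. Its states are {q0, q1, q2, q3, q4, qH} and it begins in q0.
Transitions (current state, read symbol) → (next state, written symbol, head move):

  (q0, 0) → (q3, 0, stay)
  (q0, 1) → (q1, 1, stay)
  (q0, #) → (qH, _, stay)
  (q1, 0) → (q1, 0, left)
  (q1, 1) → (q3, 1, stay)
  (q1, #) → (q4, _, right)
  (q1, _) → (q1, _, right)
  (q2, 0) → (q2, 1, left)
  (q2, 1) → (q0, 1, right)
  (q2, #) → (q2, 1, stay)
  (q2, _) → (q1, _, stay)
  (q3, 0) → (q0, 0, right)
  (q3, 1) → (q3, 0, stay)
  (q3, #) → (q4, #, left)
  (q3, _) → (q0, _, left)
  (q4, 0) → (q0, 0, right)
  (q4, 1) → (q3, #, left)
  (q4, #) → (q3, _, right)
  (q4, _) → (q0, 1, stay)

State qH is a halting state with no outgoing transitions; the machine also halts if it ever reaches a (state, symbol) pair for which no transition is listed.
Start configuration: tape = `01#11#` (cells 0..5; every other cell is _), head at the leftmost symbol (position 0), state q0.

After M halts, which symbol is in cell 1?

0

state=q0 head=0 tape=[0]1#11#   (q0,0)→(q3,0,stay)
state=q3 head=0 tape=[0]1#11#   (q3,0)→(q0,0,right)
state=q0 head=1 tape=0[1]#11#   (q0,1)→(q1,1,stay)
state=q1 head=1 tape=0[1]#11#   (q1,1)→(q3,1,stay)
state=q3 head=1 tape=0[1]#11#   (q3,1)→(q3,0,stay)
state=q3 head=1 tape=0[0]#11#   (q3,0)→(q0,0,right)
state=q0 head=2 tape=00[#]11#   (q0,#)→(qH,_,stay)
state=qH head=2 tape=00[_]11#
Cell 1 holds 0 when M halts.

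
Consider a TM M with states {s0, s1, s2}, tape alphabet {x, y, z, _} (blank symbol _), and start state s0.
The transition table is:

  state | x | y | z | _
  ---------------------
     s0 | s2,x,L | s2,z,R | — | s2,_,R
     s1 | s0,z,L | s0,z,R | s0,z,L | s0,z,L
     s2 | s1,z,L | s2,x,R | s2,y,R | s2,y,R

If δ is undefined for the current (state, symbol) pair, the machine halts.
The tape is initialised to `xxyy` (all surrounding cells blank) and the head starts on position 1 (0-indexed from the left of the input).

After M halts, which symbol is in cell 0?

z

state=s0 head=1 tape=__x[x]yy   (s0,x)→(s2,x,L)
state=s2 head=0 tape=__[x]xyy   (s2,x)→(s1,z,L)
state=s1 head=-1 tape=_[_]zxyy   (s1,_)→(s0,z,L)
state=s0 head=-2 tape=[_]zzxyy   (s0,_)→(s2,_,R)
state=s2 head=-1 tape=_[z]zxyy   (s2,z)→(s2,y,R)
state=s2 head=0 tape=_y[z]xyy   (s2,z)→(s2,y,R)
state=s2 head=1 tape=_yy[x]yy   (s2,x)→(s1,z,L)
state=s1 head=0 tape=_y[y]zyy   (s1,y)→(s0,z,R)
state=s0 head=1 tape=_yz[z]yy
Cell 0 holds z when M halts.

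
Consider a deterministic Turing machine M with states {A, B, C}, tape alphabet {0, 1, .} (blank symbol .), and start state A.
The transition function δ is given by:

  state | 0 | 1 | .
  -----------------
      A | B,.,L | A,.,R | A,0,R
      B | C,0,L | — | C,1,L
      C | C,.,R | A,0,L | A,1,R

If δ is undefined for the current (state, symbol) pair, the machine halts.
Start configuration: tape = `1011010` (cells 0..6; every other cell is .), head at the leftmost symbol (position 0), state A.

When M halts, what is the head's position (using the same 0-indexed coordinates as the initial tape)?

3

A | .[1]011010   read 1 → write ., move R, go to A
A | ..[0]11010   read 0 → write ., move L, go to B
B | .[.].11010   read . → write 1, move L, go to C
C | [.]1.11010   read . → write 1, move R, go to A
A | 1[1].11010   read 1 → write ., move R, go to A
A | 1.[.]11010   read . → write 0, move R, go to A
A | 1.0[1]1010   read 1 → write ., move R, go to A
A | 1.0.[1]010   read 1 → write ., move R, go to A
A | 1.0..[0]10   read 0 → write ., move L, go to B
B | 1.0.[.].10   read . → write 1, move L, go to C
C | 1.0[.]1.10   read . → write 1, move R, go to A
A | 1.01[1].10   read 1 → write ., move R, go to A
A | 1.01.[.]10   read . → write 0, move R, go to A
A | 1.01.0[1]0   read 1 → write ., move R, go to A
A | 1.01.0.[0]   read 0 → write ., move L, go to B
B | 1.01.0[.].   read . → write 1, move L, go to C
C | 1.01.[0]1.   read 0 → write ., move R, go to C
C | 1.01..[1].   read 1 → write 0, move L, go to A
A | 1.01.[.]0.   read . → write 0, move R, go to A
A | 1.01.0[0].   read 0 → write ., move L, go to B
B | 1.01.[0]..   read 0 → write 0, move L, go to C
C | 1.01[.]0..   read . → write 1, move R, go to A
A | 1.011[0]..   read 0 → write ., move L, go to B
B | 1.01[1]...
At halt the head is at cell 3.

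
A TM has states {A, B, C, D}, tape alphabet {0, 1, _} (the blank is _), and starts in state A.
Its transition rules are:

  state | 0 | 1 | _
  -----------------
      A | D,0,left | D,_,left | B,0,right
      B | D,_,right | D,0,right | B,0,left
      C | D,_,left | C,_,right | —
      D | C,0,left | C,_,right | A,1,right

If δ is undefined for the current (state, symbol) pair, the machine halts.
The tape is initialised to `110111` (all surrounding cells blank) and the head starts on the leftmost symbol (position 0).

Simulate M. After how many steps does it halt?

14

state=A head=0 tape=_[1]10111   (A,1)→(D,_,left)
state=D head=-1 tape=[_]_10111   (D,_)→(A,1,right)
state=A head=0 tape=1[_]10111   (A,_)→(B,0,right)
state=B head=1 tape=10[1]0111   (B,1)→(D,0,right)
state=D head=2 tape=100[0]111   (D,0)→(C,0,left)
state=C head=1 tape=10[0]0111   (C,0)→(D,_,left)
state=D head=0 tape=1[0]_0111   (D,0)→(C,0,left)
state=C head=-1 tape=[1]0_0111   (C,1)→(C,_,right)
state=C head=0 tape=_[0]_0111   (C,0)→(D,_,left)
state=D head=-1 tape=[_]__0111   (D,_)→(A,1,right)
state=A head=0 tape=1[_]_0111   (A,_)→(B,0,right)
state=B head=1 tape=10[_]0111   (B,_)→(B,0,left)
state=B head=0 tape=1[0]00111   (B,0)→(D,_,right)
state=D head=1 tape=1_[0]0111   (D,0)→(C,0,left)
state=C head=0 tape=1[_]00111
M halts after 14 transitions.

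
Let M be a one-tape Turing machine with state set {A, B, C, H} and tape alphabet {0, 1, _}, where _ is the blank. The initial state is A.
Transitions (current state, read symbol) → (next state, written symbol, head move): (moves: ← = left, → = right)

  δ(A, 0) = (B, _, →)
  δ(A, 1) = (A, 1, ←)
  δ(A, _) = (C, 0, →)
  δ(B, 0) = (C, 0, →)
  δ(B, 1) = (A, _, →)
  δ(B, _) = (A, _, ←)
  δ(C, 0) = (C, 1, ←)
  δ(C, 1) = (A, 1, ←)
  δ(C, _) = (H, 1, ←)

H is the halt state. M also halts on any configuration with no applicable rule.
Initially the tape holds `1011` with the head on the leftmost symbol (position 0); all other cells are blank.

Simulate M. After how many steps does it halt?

14

state=A head=0 tape=_[1]011__   (A,1)→(A,1,←)
state=A head=-1 tape=[_]1011__   (A,_)→(C,0,→)
state=C head=0 tape=0[1]011__   (C,1)→(A,1,←)
state=A head=-1 tape=[0]1011__   (A,0)→(B,_,→)
state=B head=0 tape=_[1]011__   (B,1)→(A,_,→)
state=A head=1 tape=__[0]11__   (A,0)→(B,_,→)
state=B head=2 tape=___[1]1__   (B,1)→(A,_,→)
state=A head=3 tape=____[1]__   (A,1)→(A,1,←)
state=A head=2 tape=___[_]1__   (A,_)→(C,0,→)
state=C head=3 tape=___0[1]__   (C,1)→(A,1,←)
state=A head=2 tape=___[0]1__   (A,0)→(B,_,→)
state=B head=3 tape=____[1]__   (B,1)→(A,_,→)
state=A head=4 tape=_____[_]_   (A,_)→(C,0,→)
state=C head=5 tape=_____0[_]   (C,_)→(H,1,←)
state=H head=4 tape=_____[0]1
M halts after 14 transitions.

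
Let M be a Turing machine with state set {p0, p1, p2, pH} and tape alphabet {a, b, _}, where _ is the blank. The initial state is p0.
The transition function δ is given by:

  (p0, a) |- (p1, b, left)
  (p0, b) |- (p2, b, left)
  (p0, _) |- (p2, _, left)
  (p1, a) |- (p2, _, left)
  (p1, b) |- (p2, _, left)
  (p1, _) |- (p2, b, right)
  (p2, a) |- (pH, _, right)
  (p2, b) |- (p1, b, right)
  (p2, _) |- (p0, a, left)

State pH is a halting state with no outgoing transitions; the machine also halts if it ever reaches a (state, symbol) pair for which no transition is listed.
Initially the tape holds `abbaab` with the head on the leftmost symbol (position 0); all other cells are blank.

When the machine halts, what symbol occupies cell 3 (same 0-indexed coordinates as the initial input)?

state=p0 head=0 tape=_[a]bbaab   (p0,a)→(p1,b,left)
state=p1 head=-1 tape=[_]bbbaab   (p1,_)→(p2,b,right)
state=p2 head=0 tape=b[b]bbaab   (p2,b)→(p1,b,right)
state=p1 head=1 tape=bb[b]baab   (p1,b)→(p2,_,left)
state=p2 head=0 tape=b[b]_baab   (p2,b)→(p1,b,right)
state=p1 head=1 tape=bb[_]baab   (p1,_)→(p2,b,right)
state=p2 head=2 tape=bbb[b]aab   (p2,b)→(p1,b,right)
state=p1 head=3 tape=bbbb[a]ab   (p1,a)→(p2,_,left)
state=p2 head=2 tape=bbb[b]_ab   (p2,b)→(p1,b,right)
state=p1 head=3 tape=bbbb[_]ab   (p1,_)→(p2,b,right)
state=p2 head=4 tape=bbbbb[a]b   (p2,a)→(pH,_,right)
state=pH head=5 tape=bbbbb_[b]
Cell 3 holds b when M halts.

b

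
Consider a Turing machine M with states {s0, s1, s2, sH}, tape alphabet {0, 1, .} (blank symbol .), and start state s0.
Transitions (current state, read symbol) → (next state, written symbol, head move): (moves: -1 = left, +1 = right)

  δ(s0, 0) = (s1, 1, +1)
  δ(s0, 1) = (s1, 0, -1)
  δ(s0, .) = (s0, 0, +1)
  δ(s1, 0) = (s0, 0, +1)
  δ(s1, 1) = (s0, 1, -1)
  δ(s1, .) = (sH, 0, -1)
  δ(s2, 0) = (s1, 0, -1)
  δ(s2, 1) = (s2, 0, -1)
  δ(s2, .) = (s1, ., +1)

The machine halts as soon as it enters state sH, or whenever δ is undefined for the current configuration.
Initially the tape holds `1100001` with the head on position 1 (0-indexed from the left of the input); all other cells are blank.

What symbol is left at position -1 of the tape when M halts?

state=s0 head=1 tape=.1[1]00001.   (s0,1)→(s1,0,-1)
state=s1 head=0 tape=.[1]000001.   (s1,1)→(s0,1,-1)
state=s0 head=-1 tape=[.]1000001.   (s0,.)→(s0,0,+1)
state=s0 head=0 tape=0[1]000001.   (s0,1)→(s1,0,-1)
state=s1 head=-1 tape=[0]0000001.   (s1,0)→(s0,0,+1)
state=s0 head=0 tape=0[0]000001.   (s0,0)→(s1,1,+1)
state=s1 head=1 tape=01[0]00001.   (s1,0)→(s0,0,+1)
state=s0 head=2 tape=010[0]0001.   (s0,0)→(s1,1,+1)
state=s1 head=3 tape=0101[0]001.   (s1,0)→(s0,0,+1)
state=s0 head=4 tape=01010[0]01.   (s0,0)→(s1,1,+1)
state=s1 head=5 tape=010101[0]1.   (s1,0)→(s0,0,+1)
state=s0 head=6 tape=0101010[1].   (s0,1)→(s1,0,-1)
state=s1 head=5 tape=010101[0]0.   (s1,0)→(s0,0,+1)
state=s0 head=6 tape=0101010[0].   (s0,0)→(s1,1,+1)
state=s1 head=7 tape=01010101[.]   (s1,.)→(sH,0,-1)
state=sH head=6 tape=0101010[1]0
Cell -1 holds 0 when M halts.

0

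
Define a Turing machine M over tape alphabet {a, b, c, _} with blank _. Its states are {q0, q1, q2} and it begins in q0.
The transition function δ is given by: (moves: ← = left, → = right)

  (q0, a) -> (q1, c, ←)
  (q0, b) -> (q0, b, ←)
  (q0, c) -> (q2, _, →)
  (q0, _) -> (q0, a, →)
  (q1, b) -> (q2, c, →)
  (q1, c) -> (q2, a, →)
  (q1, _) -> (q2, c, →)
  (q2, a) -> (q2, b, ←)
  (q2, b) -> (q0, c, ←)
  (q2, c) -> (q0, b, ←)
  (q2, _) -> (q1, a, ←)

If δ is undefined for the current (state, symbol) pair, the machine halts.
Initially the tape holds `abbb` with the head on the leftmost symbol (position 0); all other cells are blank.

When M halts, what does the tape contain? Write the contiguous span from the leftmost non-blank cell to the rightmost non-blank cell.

aaacbb

state=q0 head=0 tape=_[a]bbb_   (q0,a)→(q1,c,←)
state=q1 head=-1 tape=[_]cbbb_   (q1,_)→(q2,c,→)
state=q2 head=0 tape=c[c]bbb_   (q2,c)→(q0,b,←)
state=q0 head=-1 tape=[c]bbbb_   (q0,c)→(q2,_,→)
state=q2 head=0 tape=_[b]bbb_   (q2,b)→(q0,c,←)
state=q0 head=-1 tape=[_]cbbb_   (q0,_)→(q0,a,→)
state=q0 head=0 tape=a[c]bbb_   (q0,c)→(q2,_,→)
state=q2 head=1 tape=a_[b]bb_   (q2,b)→(q0,c,←)
state=q0 head=0 tape=a[_]cbb_   (q0,_)→(q0,a,→)
state=q0 head=1 tape=aa[c]bb_   (q0,c)→(q2,_,→)
state=q2 head=2 tape=aa_[b]b_   (q2,b)→(q0,c,←)
state=q0 head=1 tape=aa[_]cb_   (q0,_)→(q0,a,→)
state=q0 head=2 tape=aaa[c]b_   (q0,c)→(q2,_,→)
state=q2 head=3 tape=aaa_[b]_   (q2,b)→(q0,c,←)
state=q0 head=2 tape=aaa[_]c_   (q0,_)→(q0,a,→)
state=q0 head=3 tape=aaaa[c]_   (q0,c)→(q2,_,→)
state=q2 head=4 tape=aaaa_[_]   (q2,_)→(q1,a,←)
state=q1 head=3 tape=aaaa[_]a   (q1,_)→(q2,c,→)
state=q2 head=4 tape=aaaac[a]   (q2,a)→(q2,b,←)
state=q2 head=3 tape=aaaa[c]b   (q2,c)→(q0,b,←)
state=q0 head=2 tape=aaa[a]bb   (q0,a)→(q1,c,←)
state=q1 head=1 tape=aa[a]cbb
The non-blank tape span at halt is aaacbb.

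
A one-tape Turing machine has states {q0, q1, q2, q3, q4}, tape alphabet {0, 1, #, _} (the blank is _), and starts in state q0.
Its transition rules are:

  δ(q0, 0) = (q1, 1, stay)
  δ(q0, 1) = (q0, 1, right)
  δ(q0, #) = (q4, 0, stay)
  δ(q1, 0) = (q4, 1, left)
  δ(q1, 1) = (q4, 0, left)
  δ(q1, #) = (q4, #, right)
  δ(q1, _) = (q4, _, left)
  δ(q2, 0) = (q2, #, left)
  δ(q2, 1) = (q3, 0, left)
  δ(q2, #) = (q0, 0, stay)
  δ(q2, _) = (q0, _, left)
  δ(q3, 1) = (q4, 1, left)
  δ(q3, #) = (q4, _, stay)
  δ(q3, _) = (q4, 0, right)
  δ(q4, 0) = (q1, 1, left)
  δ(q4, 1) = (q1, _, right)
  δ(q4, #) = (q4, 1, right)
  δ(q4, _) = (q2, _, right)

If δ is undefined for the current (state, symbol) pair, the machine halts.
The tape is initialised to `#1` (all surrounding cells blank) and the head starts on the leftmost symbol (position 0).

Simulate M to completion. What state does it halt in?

state=q0 head=0 tape=__[#]1   (q0,#)→(q4,0,stay)
state=q4 head=0 tape=__[0]1   (q4,0)→(q1,1,left)
state=q1 head=-1 tape=_[_]11   (q1,_)→(q4,_,left)
state=q4 head=-2 tape=[_]_11   (q4,_)→(q2,_,right)
state=q2 head=-1 tape=_[_]11   (q2,_)→(q0,_,left)
state=q0 head=-2 tape=[_]_11
No transition is defined for (q0, _); M halts in state q0.

q0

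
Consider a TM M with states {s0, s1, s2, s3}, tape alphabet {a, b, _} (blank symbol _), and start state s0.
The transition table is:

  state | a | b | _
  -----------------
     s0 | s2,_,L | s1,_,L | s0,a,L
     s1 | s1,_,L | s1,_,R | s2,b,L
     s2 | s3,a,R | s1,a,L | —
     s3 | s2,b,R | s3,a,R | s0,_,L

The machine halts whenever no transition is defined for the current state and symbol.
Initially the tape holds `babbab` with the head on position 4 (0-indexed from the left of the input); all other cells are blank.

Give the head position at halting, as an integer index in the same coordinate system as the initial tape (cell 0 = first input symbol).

-2

s0 | __babb[a]b   read a → write _, move L, go to s2
s2 | __bab[b]_b   read b → write a, move L, go to s1
s1 | __ba[b]a_b   read b → write _, move R, go to s1
s1 | __ba_[a]_b   read a → write _, move L, go to s1
s1 | __ba[_]__b   read _ → write b, move L, go to s2
s2 | __b[a]b__b   read a → write a, move R, go to s3
s3 | __ba[b]__b   read b → write a, move R, go to s3
s3 | __baa[_]_b   read _ → write _, move L, go to s0
s0 | __ba[a]__b   read a → write _, move L, go to s2
s2 | __b[a]___b   read a → write a, move R, go to s3
s3 | __ba[_]__b   read _ → write _, move L, go to s0
s0 | __b[a]___b   read a → write _, move L, go to s2
s2 | __[b]____b   read b → write a, move L, go to s1
s1 | _[_]a____b   read _ → write b, move L, go to s2
s2 | [_]ba____b
At halt the head is at cell -2.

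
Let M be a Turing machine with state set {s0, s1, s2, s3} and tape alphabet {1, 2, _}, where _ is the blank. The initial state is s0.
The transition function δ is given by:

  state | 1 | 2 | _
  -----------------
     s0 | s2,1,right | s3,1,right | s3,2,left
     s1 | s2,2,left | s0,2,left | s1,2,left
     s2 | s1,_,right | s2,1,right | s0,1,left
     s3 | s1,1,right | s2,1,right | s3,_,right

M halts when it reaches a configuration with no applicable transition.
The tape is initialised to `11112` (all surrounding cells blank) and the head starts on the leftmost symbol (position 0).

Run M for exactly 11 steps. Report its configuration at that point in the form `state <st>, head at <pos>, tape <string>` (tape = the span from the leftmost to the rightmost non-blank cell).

s0 | [1]1112   read 1 → write 1, move right, go to s2
s2 | 1[1]112   read 1 → write _, move right, go to s1
s1 | 1_[1]12   read 1 → write 2, move left, go to s2
s2 | 1[_]212   read _ → write 1, move left, go to s0
s0 | [1]1212   read 1 → write 1, move right, go to s2
s2 | 1[1]212   read 1 → write _, move right, go to s1
s1 | 1_[2]12   read 2 → write 2, move left, go to s0
s0 | 1[_]212   read _ → write 2, move left, go to s3
s3 | [1]2212   read 1 → write 1, move right, go to s1
s1 | 1[2]212   read 2 → write 2, move left, go to s0
s0 | [1]2212   read 1 → write 1, move right, go to s2
s2 | 1[2]212
After 11 steps: state s2, head at 1, tape 12212.

state s2, head at 1, tape 12212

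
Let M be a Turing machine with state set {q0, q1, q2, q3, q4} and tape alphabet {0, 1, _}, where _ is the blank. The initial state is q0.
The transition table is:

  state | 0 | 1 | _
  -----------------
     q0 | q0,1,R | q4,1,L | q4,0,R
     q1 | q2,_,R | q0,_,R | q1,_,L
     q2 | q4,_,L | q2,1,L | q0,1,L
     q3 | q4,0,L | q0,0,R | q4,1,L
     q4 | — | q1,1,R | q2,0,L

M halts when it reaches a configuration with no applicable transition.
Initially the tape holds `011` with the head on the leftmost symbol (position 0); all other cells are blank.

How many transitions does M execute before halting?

q0 | __[0]11__   read 0 → write 1, move R, go to q0
q0 | __1[1]1__   read 1 → write 1, move L, go to q4
q4 | __[1]11__   read 1 → write 1, move R, go to q1
q1 | __1[1]1__   read 1 → write _, move R, go to q0
q0 | __1_[1]__   read 1 → write 1, move L, go to q4
q4 | __1[_]1__   read _ → write 0, move L, go to q2
q2 | __[1]01__   read 1 → write 1, move L, go to q2
q2 | _[_]101__   read _ → write 1, move L, go to q0
q0 | [_]1101__   read _ → write 0, move R, go to q4
q4 | 0[1]101__   read 1 → write 1, move R, go to q1
q1 | 01[1]01__   read 1 → write _, move R, go to q0
q0 | 01_[0]1__   read 0 → write 1, move R, go to q0
q0 | 01_1[1]__   read 1 → write 1, move L, go to q4
q4 | 01_[1]1__   read 1 → write 1, move R, go to q1
q1 | 01_1[1]__   read 1 → write _, move R, go to q0
q0 | 01_1_[_]_   read _ → write 0, move R, go to q4
q4 | 01_1_0[_]   read _ → write 0, move L, go to q2
q2 | 01_1_[0]0   read 0 → write _, move L, go to q4
q4 | 01_1[_]_0   read _ → write 0, move L, go to q2
q2 | 01_[1]0_0   read 1 → write 1, move L, go to q2
q2 | 01[_]10_0   read _ → write 1, move L, go to q0
q0 | 0[1]110_0   read 1 → write 1, move L, go to q4
q4 | [0]1110_0
M halts after 22 transitions.

22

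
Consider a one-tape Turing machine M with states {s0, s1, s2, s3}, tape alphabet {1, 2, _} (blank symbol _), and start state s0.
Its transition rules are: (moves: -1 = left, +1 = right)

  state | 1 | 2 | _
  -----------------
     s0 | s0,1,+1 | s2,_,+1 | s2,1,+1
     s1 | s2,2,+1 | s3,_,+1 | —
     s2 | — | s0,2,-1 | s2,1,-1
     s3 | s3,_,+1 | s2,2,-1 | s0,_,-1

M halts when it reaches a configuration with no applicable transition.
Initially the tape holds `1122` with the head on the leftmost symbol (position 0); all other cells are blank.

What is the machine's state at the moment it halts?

s2

s0 | [1]122_   read 1 → write 1, move +1, go to s0
s0 | 1[1]22_   read 1 → write 1, move +1, go to s0
s0 | 11[2]2_   read 2 → write _, move +1, go to s2
s2 | 11_[2]_   read 2 → write 2, move -1, go to s0
s0 | 11[_]2_   read _ → write 1, move +1, go to s2
s2 | 111[2]_   read 2 → write 2, move -1, go to s0
s0 | 11[1]2_   read 1 → write 1, move +1, go to s0
s0 | 111[2]_   read 2 → write _, move +1, go to s2
s2 | 111_[_]   read _ → write 1, move -1, go to s2
s2 | 111[_]1   read _ → write 1, move -1, go to s2
s2 | 11[1]11
No transition is defined for (s2, 1); M halts in state s2.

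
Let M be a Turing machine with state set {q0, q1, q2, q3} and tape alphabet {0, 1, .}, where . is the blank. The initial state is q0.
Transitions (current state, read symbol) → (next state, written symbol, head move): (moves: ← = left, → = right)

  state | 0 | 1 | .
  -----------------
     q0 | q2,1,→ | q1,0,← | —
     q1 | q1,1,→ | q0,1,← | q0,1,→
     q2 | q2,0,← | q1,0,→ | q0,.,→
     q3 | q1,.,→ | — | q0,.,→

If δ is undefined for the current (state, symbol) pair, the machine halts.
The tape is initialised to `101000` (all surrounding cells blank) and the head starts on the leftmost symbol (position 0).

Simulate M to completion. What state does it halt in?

state=q0 head=0 tape=...[1]01000   (q0,1)→(q1,0,←)
state=q1 head=-1 tape=..[.]001000   (q1,.)→(q0,1,→)
state=q0 head=0 tape=..1[0]01000   (q0,0)→(q2,1,→)
state=q2 head=1 tape=..11[0]1000   (q2,0)→(q2,0,←)
state=q2 head=0 tape=..1[1]01000   (q2,1)→(q1,0,→)
state=q1 head=1 tape=..10[0]1000   (q1,0)→(q1,1,→)
state=q1 head=2 tape=..101[1]000   (q1,1)→(q0,1,←)
state=q0 head=1 tape=..10[1]1000   (q0,1)→(q1,0,←)
state=q1 head=0 tape=..1[0]01000   (q1,0)→(q1,1,→)
state=q1 head=1 tape=..11[0]1000   (q1,0)→(q1,1,→)
state=q1 head=2 tape=..111[1]000   (q1,1)→(q0,1,←)
state=q0 head=1 tape=..11[1]1000   (q0,1)→(q1,0,←)
state=q1 head=0 tape=..1[1]01000   (q1,1)→(q0,1,←)
state=q0 head=-1 tape=..[1]101000   (q0,1)→(q1,0,←)
state=q1 head=-2 tape=.[.]0101000   (q1,.)→(q0,1,→)
state=q0 head=-1 tape=.1[0]101000   (q0,0)→(q2,1,→)
state=q2 head=0 tape=.11[1]01000   (q2,1)→(q1,0,→)
state=q1 head=1 tape=.110[0]1000   (q1,0)→(q1,1,→)
state=q1 head=2 tape=.1101[1]000   (q1,1)→(q0,1,←)
state=q0 head=1 tape=.110[1]1000   (q0,1)→(q1,0,←)
state=q1 head=0 tape=.11[0]01000   (q1,0)→(q1,1,→)
state=q1 head=1 tape=.111[0]1000   (q1,0)→(q1,1,→)
state=q1 head=2 tape=.1111[1]000   (q1,1)→(q0,1,←)
state=q0 head=1 tape=.111[1]1000   (q0,1)→(q1,0,←)
state=q1 head=0 tape=.11[1]01000   (q1,1)→(q0,1,←)
state=q0 head=-1 tape=.1[1]101000   (q0,1)→(q1,0,←)
state=q1 head=-2 tape=.[1]0101000   (q1,1)→(q0,1,←)
state=q0 head=-3 tape=[.]10101000
No transition is defined for (q0, .); M halts in state q0.

q0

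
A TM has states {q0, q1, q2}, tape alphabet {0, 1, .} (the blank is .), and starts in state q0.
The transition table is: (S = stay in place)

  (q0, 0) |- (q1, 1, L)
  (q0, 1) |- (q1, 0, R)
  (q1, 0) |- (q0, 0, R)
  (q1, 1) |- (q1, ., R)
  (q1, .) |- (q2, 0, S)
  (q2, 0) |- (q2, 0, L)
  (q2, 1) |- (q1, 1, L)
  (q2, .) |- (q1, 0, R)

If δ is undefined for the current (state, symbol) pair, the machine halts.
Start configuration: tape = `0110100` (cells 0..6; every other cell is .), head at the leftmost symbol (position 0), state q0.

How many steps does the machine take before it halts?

q0 | ..[0]110100..   read 0 → write 1, move L, go to q1
q1 | .[.]1110100..   read . → write 0, move S, go to q2
q2 | .[0]1110100..   read 0 → write 0, move L, go to q2
q2 | [.]01110100..   read . → write 0, move R, go to q1
q1 | 0[0]1110100..   read 0 → write 0, move R, go to q0
q0 | 00[1]110100..   read 1 → write 0, move R, go to q1
q1 | 000[1]10100..   read 1 → write ., move R, go to q1
q1 | 000.[1]0100..   read 1 → write ., move R, go to q1
q1 | 000..[0]100..   read 0 → write 0, move R, go to q0
q0 | 000..0[1]00..   read 1 → write 0, move R, go to q1
q1 | 000..00[0]0..   read 0 → write 0, move R, go to q0
q0 | 000..000[0]..   read 0 → write 1, move L, go to q1
q1 | 000..00[0]1..   read 0 → write 0, move R, go to q0
q0 | 000..000[1]..   read 1 → write 0, move R, go to q1
q1 | 000..0000[.].   read . → write 0, move S, go to q2
q2 | 000..0000[0].   read 0 → write 0, move L, go to q2
q2 | 000..000[0]0.   read 0 → write 0, move L, go to q2
q2 | 000..00[0]00.   read 0 → write 0, move L, go to q2
q2 | 000..0[0]000.   read 0 → write 0, move L, go to q2
q2 | 000..[0]0000.   read 0 → write 0, move L, go to q2
q2 | 000.[.]00000.   read . → write 0, move R, go to q1
q1 | 000.0[0]0000.   read 0 → write 0, move R, go to q0
q0 | 000.00[0]000.   read 0 → write 1, move L, go to q1
q1 | 000.0[0]1000.   read 0 → write 0, move R, go to q0
q0 | 000.00[1]000.   read 1 → write 0, move R, go to q1
q1 | 000.000[0]00.   read 0 → write 0, move R, go to q0
q0 | 000.0000[0]0.   read 0 → write 1, move L, go to q1
q1 | 000.000[0]10.   read 0 → write 0, move R, go to q0
q0 | 000.0000[1]0.   read 1 → write 0, move R, go to q1
q1 | 000.00000[0].   read 0 → write 0, move R, go to q0
q0 | 000.000000[.]
M halts after 30 transitions.

30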